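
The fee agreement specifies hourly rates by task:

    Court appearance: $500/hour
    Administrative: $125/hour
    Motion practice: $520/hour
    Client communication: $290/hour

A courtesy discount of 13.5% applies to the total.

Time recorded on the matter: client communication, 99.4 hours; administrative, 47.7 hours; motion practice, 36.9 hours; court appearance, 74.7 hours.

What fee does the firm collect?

Court appearance: 74.7 × $500 = $37,350.00
Administrative: 47.7 × $125 = $5,962.50
Motion practice: 36.9 × $520 = $19,188.00
Client communication: 99.4 × $290 = $28,826.00
Subtotal: $91,326.50
Less 13.5% discount: −$12,329.08
Total: $91,326.50 − $12,329.08 = $78,997.42

$78,997.42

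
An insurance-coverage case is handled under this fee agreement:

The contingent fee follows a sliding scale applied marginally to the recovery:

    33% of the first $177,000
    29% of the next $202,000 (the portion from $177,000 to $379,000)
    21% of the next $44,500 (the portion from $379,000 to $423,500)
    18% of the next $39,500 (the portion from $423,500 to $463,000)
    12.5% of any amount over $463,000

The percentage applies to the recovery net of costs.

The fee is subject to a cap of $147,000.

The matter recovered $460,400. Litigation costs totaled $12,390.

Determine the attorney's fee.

Fee base (net of costs): $460,400 − $12,390 = $448,010
First $177,000 at 33% = $58,410.00
Next $202,000 at 29% = $58,580.00
Next $44,500 at 21% = $9,345.00
Remaining $24,510 at 18% = $4,411.80
Fee: $58,410.00 + $58,580.00 + $9,345.00 + $4,411.80 = $130,746.80
$130,746.80 is under the $147,000 cap.

$130,746.80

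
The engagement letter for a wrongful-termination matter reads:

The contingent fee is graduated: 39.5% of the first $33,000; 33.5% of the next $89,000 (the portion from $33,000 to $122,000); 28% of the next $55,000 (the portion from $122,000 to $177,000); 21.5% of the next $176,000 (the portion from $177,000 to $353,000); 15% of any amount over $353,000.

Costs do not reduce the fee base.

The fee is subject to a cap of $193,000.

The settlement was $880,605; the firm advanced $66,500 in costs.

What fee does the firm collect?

Fee base is the gross recovery, $880,605; costs are reimbursed separately.
First $33,000 at 39.5% = $13,035.00
Next $89,000 at 33.5% = $29,815.00
Next $55,000 at 28% = $15,400.00
Next $176,000 at 21.5% = $37,840.00
Remaining $527,605 at 15% = $79,140.75
Fee: $13,035.00 + $29,815.00 + $15,400.00 + $37,840.00 + $79,140.75 = $175,230.75
$175,230.75 is under the $193,000 cap.

$175,230.75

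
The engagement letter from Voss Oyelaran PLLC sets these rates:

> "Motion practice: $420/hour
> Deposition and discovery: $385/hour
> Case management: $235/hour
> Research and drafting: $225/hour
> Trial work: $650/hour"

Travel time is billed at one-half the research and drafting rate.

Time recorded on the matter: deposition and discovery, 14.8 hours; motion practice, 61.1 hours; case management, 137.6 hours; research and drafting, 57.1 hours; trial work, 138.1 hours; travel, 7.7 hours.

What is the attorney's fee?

$167,174.75

Motion practice: 61.1 × $420 = $25,662.00
Deposition and discovery: 14.8 × $385 = $5,698.00
Case management: 137.6 × $235 = $32,336.00
Research and drafting: 57.1 × $225 = $12,847.50
Trial work: 138.1 × $650 = $89,765.00
Subtotal: $25,662.00 + $5,698.00 + $32,336.00 + $12,847.50 + $89,765.00 = $166,308.50
Travel: 7.7 × ($225 ÷ 2) = 7.7 × $112.50 = $866.25
Total: $166,308.50 + $866.25 = $167,174.75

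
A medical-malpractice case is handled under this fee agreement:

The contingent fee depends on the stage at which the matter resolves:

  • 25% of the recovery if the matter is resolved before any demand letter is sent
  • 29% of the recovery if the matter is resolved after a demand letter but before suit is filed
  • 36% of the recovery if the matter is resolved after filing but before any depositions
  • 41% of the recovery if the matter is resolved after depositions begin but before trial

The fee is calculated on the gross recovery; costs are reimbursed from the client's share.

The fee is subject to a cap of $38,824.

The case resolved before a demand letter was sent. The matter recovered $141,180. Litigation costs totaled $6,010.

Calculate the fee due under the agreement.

Fee base is the gross recovery, $141,180; costs are reimbursed separately.
The matter resolved before a demand letter was sent, so the 25% rate applies.
$141,180 × 25% = $35,295.00
$35,295.00 is under the $38,824 cap.

$35,295.00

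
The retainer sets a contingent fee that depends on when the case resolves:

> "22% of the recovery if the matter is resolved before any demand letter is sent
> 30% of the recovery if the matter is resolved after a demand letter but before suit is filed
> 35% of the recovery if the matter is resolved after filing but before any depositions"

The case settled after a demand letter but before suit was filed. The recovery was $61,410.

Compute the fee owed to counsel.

$18,423.00

The matter settled after a demand letter but before suit was filed, so the 30% rate applies.
$61,410 × 30% = $18,423.00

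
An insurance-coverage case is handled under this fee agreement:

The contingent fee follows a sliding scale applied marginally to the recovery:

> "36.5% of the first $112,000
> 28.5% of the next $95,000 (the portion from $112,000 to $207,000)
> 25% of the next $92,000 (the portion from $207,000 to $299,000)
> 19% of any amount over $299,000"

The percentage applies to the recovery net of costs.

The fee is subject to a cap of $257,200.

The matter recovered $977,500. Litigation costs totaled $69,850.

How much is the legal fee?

Fee base (net of costs): $977,500 − $69,850 = $907,650
First $112,000 at 36.5% = $40,880.00
Next $95,000 at 28.5% = $27,075.00
Next $92,000 at 25% = $23,000.00
Remaining $608,650 at 19% = $115,643.50
Fee: $40,880.00 + $27,075.00 + $23,000.00 + $115,643.50 = $206,598.50
$206,598.50 is under the $257,200 cap.

$206,598.50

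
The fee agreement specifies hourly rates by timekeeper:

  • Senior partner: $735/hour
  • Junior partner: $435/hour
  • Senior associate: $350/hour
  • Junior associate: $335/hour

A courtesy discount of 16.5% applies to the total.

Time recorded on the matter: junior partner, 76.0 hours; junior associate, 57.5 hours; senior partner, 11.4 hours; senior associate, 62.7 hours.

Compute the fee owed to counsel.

Senior partner: 11.4 × $735 = $8,379.00
Junior partner: 76.0 × $435 = $33,060.00
Senior associate: 62.7 × $350 = $21,945.00
Junior associate: 57.5 × $335 = $19,262.50
Subtotal: $82,646.50
Less 16.5% discount: −$13,636.67
Total: $82,646.50 − $13,636.67 = $69,009.83

$69,009.83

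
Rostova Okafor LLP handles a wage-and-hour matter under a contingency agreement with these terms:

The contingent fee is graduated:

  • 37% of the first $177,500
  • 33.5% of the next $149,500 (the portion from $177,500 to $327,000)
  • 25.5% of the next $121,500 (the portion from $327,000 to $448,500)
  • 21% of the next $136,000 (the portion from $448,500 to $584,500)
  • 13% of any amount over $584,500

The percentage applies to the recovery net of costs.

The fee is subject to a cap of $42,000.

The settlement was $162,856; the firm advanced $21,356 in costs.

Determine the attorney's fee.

Fee base (net of costs): $162,856 − $21,356 = $141,500
First $141,500 at 37% = $52,355.00
$52,355.00 exceeds the $42,000 cap, so the fee is capped at $42,000.00.

$42,000.00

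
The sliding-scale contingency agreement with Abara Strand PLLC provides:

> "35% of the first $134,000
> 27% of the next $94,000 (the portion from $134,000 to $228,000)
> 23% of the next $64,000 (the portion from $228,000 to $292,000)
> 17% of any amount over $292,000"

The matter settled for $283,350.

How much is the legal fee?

First $134,000 at 35% = $46,900.00
Next $94,000 at 27% = $25,380.00
Remaining $55,350 at 23% = $12,730.50
Fee: $46,900.00 + $25,380.00 + $12,730.50 = $85,010.50

$85,010.50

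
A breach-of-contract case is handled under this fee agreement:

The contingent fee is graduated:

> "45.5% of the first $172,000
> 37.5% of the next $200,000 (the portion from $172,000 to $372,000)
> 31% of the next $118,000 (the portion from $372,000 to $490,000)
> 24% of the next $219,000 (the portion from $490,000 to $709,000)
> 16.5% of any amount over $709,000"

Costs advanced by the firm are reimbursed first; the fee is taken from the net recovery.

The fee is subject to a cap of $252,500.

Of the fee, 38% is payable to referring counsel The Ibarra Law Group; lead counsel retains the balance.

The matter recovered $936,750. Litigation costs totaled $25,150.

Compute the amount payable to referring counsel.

Fee base (net of costs): $936,750 − $25,150 = $911,600
First $172,000 at 45.5% = $78,260.00
Next $200,000 at 37.5% = $75,000.00
Next $118,000 at 31% = $36,580.00
Next $219,000 at 24% = $52,560.00
Remaining $202,600 at 16.5% = $33,429.00
Fee: $78,260.00 + $75,000.00 + $36,580.00 + $52,560.00 + $33,429.00 = $275,829.00
$275,829.00 exceeds the $252,500 cap, so the fee is capped at $252,500.00.
Referral share: 38% of $252,500.00 = $95,950.00; lead counsel retains $252,500.00 − $95,950.00 = $156,550.00.

$95,950.00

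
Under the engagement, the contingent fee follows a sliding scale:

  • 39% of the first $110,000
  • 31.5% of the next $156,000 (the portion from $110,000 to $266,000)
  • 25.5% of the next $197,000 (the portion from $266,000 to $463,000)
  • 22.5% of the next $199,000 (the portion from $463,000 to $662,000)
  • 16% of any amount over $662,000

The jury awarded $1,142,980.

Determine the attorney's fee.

$264,006.80

First $110,000 at 39% = $42,900.00
Next $156,000 at 31.5% = $49,140.00
Next $197,000 at 25.5% = $50,235.00
Next $199,000 at 22.5% = $44,775.00
Remaining $480,980 at 16% = $76,956.80
Fee: $42,900.00 + $49,140.00 + $50,235.00 + $44,775.00 + $76,956.80 = $264,006.80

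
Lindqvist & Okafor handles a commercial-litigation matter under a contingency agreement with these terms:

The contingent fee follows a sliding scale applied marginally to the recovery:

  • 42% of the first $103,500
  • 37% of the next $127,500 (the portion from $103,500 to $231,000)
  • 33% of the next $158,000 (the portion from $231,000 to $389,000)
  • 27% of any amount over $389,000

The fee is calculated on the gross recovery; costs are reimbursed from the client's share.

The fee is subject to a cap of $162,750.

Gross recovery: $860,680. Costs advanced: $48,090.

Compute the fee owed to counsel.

$162,750.00

Fee base is the gross recovery, $860,680; costs are reimbursed separately.
First $103,500 at 42% = $43,470.00
Next $127,500 at 37% = $47,175.00
Next $158,000 at 33% = $52,140.00
Remaining $471,680 at 27% = $127,353.60
Fee: $43,470.00 + $47,175.00 + $52,140.00 + $127,353.60 = $270,138.60
$270,138.60 exceeds the $162,750 cap, so the fee is capped at $162,750.00.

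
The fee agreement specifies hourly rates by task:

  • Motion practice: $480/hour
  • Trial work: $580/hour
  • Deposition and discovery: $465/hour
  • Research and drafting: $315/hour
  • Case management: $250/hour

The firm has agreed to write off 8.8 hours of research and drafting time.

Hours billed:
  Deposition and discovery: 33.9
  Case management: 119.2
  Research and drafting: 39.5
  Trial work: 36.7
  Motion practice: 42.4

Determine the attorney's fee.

$96,872.00

Motion practice: 42.4 × $480 = $20,352.00
Trial work: 36.7 × $580 = $21,286.00
Deposition and discovery: 33.9 × $465 = $15,763.50
Research and drafting: 39.5 × $315 = $12,442.50
Case management: 119.2 × $250 = $29,800.00
Subtotal: $99,644.00
Write-off: 8.8 × $315 = $2,772.00
Total: $99,644.00 − $2,772.00 = $96,872.00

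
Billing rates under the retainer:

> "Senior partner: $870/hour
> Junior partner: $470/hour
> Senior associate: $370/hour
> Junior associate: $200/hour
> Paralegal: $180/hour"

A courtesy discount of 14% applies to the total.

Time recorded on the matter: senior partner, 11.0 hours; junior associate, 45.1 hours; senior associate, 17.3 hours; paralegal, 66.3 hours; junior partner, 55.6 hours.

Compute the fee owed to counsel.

$54,229.02

Senior partner: 11.0 × $870 = $9,570.00
Junior partner: 55.6 × $470 = $26,132.00
Senior associate: 17.3 × $370 = $6,401.00
Junior associate: 45.1 × $200 = $9,020.00
Paralegal: 66.3 × $180 = $11,934.00
Subtotal: $63,057.00
Less 14% discount: −$8,827.98
Total: $63,057.00 − $8,827.98 = $54,229.02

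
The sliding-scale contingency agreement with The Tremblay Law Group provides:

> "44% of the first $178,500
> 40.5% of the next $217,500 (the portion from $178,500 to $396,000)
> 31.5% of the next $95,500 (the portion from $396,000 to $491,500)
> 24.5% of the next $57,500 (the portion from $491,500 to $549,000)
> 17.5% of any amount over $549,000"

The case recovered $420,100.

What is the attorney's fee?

First $178,500 at 44% = $78,540.00
Next $217,500 at 40.5% = $88,087.50
Remaining $24,100 at 31.5% = $7,591.50
Fee: $78,540.00 + $88,087.50 + $7,591.50 = $174,219.00

$174,219.00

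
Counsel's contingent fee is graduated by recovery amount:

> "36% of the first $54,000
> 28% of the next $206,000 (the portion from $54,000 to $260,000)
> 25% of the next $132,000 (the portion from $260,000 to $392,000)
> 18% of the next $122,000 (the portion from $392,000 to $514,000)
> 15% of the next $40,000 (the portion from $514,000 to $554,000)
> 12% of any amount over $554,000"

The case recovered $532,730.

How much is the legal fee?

First $54,000 at 36% = $19,440.00
Next $206,000 at 28% = $57,680.00
Next $132,000 at 25% = $33,000.00
Next $122,000 at 18% = $21,960.00
Remaining $18,730 at 15% = $2,809.50
Fee: $19,440.00 + $57,680.00 + $33,000.00 + $21,960.00 + $2,809.50 = $134,889.50

$134,889.50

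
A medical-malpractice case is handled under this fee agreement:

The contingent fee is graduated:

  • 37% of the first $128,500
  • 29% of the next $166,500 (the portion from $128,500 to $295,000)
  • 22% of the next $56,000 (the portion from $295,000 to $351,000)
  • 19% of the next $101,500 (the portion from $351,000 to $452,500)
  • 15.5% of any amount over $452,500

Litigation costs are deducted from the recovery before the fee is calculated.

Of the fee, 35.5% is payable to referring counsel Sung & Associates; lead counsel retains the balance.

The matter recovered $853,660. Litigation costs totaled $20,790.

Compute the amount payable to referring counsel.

$66,169.28

Fee base (net of costs): $853,660 − $20,790 = $832,870
First $128,500 at 37% = $47,545.00
Next $166,500 at 29% = $48,285.00
Next $56,000 at 22% = $12,320.00
Next $101,500 at 19% = $19,285.00
Remaining $380,370 at 15.5% = $58,957.35
Fee: $47,545.00 + $48,285.00 + $12,320.00 + $19,285.00 + $58,957.35 = $186,392.35
Referral share: 35.5% of $186,392.35 = $66,169.28; lead counsel retains $186,392.35 − $66,169.28 = $120,223.07.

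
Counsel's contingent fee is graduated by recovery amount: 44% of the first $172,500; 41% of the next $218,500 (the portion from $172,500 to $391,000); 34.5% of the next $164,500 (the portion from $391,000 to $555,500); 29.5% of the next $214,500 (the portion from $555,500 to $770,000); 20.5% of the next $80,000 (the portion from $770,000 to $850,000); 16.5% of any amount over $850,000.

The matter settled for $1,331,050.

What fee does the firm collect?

First $172,500 at 44% = $75,900.00
Next $218,500 at 41% = $89,585.00
Next $164,500 at 34.5% = $56,752.50
Next $214,500 at 29.5% = $63,277.50
Next $80,000 at 20.5% = $16,400.00
Remaining $481,050 at 16.5% = $79,373.25
Fee: $75,900.00 + $89,585.00 + $56,752.50 + $63,277.50 + $16,400.00 + $79,373.25 = $381,288.25

$381,288.25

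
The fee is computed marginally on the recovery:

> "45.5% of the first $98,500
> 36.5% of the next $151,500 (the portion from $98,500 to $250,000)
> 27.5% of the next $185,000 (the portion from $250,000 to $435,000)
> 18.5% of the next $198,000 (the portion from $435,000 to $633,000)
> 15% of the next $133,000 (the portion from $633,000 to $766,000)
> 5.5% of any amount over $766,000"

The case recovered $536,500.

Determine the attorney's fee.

First $98,500 at 45.5% = $44,817.50
Next $151,500 at 36.5% = $55,297.50
Next $185,000 at 27.5% = $50,875.00
Remaining $101,500 at 18.5% = $18,777.50
Fee: $44,817.50 + $55,297.50 + $50,875.00 + $18,777.50 = $169,767.50

$169,767.50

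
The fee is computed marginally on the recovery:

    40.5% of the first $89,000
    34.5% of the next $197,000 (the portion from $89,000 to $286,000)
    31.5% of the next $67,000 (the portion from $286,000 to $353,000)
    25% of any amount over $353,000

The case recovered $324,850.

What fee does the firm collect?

First $89,000 at 40.5% = $36,045.00
Next $197,000 at 34.5% = $67,965.00
Remaining $38,850 at 31.5% = $12,237.75
Fee: $36,045.00 + $67,965.00 + $12,237.75 = $116,247.75

$116,247.75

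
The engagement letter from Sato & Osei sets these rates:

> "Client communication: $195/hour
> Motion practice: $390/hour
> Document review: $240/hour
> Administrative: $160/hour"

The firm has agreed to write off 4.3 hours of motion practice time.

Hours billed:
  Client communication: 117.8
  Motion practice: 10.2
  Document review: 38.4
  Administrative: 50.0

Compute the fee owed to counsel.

$42,488.00

Client communication: 117.8 × $195 = $22,971.00
Motion practice: 10.2 × $390 = $3,978.00
Document review: 38.4 × $240 = $9,216.00
Administrative: 50.0 × $160 = $8,000.00
Subtotal: $44,165.00
Write-off: 4.3 × $390 = $1,677.00
Total: $44,165.00 − $1,677.00 = $42,488.00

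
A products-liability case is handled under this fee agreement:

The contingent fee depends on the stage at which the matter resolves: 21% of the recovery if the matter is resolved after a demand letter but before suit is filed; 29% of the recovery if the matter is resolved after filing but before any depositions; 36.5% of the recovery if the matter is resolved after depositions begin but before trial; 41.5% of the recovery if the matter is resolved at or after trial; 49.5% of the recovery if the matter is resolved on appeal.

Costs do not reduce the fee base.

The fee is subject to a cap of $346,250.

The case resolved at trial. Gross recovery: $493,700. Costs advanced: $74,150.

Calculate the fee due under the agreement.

Fee base is the gross recovery, $493,700; costs are reimbursed separately.
The matter resolved at trial, so the 41.5% rate applies.
$493,700 × 41.5% = $204,885.50
$204,885.50 is under the $346,250 cap.

$204,885.50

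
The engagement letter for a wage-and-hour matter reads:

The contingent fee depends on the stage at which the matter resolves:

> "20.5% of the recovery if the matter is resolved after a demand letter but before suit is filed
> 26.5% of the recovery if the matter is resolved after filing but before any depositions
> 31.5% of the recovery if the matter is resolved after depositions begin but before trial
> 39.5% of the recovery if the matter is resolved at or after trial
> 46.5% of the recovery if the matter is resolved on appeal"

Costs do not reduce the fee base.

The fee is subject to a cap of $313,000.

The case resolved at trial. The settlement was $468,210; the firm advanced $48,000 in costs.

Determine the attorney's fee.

$184,942.95

Fee base is the gross recovery, $468,210; costs are reimbursed separately.
The matter resolved at trial, so the 39.5% rate applies.
$468,210 × 39.5% = $184,942.95
$184,942.95 is under the $313,000 cap.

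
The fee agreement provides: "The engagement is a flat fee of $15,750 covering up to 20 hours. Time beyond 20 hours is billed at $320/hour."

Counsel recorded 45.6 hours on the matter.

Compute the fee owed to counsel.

Flat fee: $15,750.00
Excess hours: 45.6 − 20 = 25.6
Overrun: 25.6 × $320 = $8,192.00
Total: $15,750.00 + $8,192.00 = $23,942.00

$23,942.00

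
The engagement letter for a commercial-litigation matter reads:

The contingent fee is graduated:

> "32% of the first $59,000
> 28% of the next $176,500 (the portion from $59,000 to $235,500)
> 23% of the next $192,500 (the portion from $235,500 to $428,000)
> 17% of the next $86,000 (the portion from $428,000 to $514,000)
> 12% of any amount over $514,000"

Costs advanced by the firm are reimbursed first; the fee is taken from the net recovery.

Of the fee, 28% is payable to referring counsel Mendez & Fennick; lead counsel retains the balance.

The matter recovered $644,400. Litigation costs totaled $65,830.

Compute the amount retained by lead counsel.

$97,159.25

Fee base (net of costs): $644,400 − $65,830 = $578,570
First $59,000 at 32% = $18,880.00
Next $176,500 at 28% = $49,420.00
Next $192,500 at 23% = $44,275.00
Next $86,000 at 17% = $14,620.00
Remaining $64,570 at 12% = $7,748.40
Fee: $18,880.00 + $49,420.00 + $44,275.00 + $14,620.00 + $7,748.40 = $134,943.40
Referral share: 28% of $134,943.40 = $37,784.15; lead counsel retains $134,943.40 − $37,784.15 = $97,159.25.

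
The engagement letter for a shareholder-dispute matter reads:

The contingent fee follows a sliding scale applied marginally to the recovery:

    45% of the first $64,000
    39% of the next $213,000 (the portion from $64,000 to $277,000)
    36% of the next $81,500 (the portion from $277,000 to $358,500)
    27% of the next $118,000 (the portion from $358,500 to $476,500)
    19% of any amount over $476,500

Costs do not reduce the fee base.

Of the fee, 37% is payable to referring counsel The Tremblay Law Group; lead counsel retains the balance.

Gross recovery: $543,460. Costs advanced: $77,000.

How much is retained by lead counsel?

Fee base is the gross recovery, $543,460; costs are reimbursed separately.
First $64,000 at 45% = $28,800.00
Next $213,000 at 39% = $83,070.00
Next $81,500 at 36% = $29,340.00
Next $118,000 at 27% = $31,860.00
Remaining $66,960 at 19% = $12,722.40
Fee: $28,800.00 + $83,070.00 + $29,340.00 + $31,860.00 + $12,722.40 = $185,792.40
Referral share: 37% of $185,792.40 = $68,743.19; lead counsel retains $185,792.40 − $68,743.19 = $117,049.21.

$117,049.21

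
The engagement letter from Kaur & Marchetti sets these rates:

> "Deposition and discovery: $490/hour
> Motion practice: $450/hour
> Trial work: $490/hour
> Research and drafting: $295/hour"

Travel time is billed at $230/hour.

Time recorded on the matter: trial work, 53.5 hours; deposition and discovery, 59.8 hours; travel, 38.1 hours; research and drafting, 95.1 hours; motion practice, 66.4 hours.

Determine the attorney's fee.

$122,214.50

Deposition and discovery: 59.8 × $490 = $29,302.00
Motion practice: 66.4 × $450 = $29,880.00
Trial work: 53.5 × $490 = $26,215.00
Research and drafting: 95.1 × $295 = $28,054.50
Subtotal: $29,302.00 + $29,880.00 + $26,215.00 + $28,054.50 = $113,451.50
Travel: 38.1 × $230 = $8,763.00
Total: $113,451.50 + $8,763.00 = $122,214.50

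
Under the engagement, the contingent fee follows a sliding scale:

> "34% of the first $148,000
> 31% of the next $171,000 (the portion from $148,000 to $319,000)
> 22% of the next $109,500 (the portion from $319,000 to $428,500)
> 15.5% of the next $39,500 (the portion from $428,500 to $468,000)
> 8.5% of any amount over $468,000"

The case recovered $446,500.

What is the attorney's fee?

First $148,000 at 34% = $50,320.00
Next $171,000 at 31% = $53,010.00
Next $109,500 at 22% = $24,090.00
Remaining $18,000 at 15.5% = $2,790.00
Fee: $50,320.00 + $53,010.00 + $24,090.00 + $2,790.00 = $130,210.00

$130,210.00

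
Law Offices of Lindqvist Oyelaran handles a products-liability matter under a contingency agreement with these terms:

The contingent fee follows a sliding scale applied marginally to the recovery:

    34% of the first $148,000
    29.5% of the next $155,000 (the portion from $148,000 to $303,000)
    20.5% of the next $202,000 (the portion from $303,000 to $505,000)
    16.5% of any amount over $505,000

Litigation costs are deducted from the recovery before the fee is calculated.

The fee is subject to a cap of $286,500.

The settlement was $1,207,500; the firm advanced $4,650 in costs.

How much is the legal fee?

Fee base (net of costs): $1,207,500 − $4,650 = $1,202,850
First $148,000 at 34% = $50,320.00
Next $155,000 at 29.5% = $45,725.00
Next $202,000 at 20.5% = $41,410.00
Remaining $697,850 at 16.5% = $115,145.25
Fee: $50,320.00 + $45,725.00 + $41,410.00 + $115,145.25 = $252,600.25
$252,600.25 is under the $286,500 cap.

$252,600.25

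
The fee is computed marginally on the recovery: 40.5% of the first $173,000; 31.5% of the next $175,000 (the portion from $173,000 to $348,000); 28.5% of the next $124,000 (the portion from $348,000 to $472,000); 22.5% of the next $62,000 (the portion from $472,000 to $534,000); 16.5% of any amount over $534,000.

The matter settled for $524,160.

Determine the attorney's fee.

First $173,000 at 40.5% = $70,065.00
Next $175,000 at 31.5% = $55,125.00
Next $124,000 at 28.5% = $35,340.00
Remaining $52,160 at 22.5% = $11,736.00
Fee: $70,065.00 + $55,125.00 + $35,340.00 + $11,736.00 = $172,266.00

$172,266.00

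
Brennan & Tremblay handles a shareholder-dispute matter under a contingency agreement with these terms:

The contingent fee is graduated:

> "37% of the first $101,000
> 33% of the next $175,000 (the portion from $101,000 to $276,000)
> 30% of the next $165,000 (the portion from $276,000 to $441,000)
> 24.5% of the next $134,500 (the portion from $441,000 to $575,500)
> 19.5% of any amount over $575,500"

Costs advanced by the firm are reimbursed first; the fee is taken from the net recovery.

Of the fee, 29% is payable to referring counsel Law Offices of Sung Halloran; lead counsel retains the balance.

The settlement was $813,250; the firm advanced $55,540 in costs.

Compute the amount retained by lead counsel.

Fee base (net of costs): $813,250 − $55,540 = $757,710
First $101,000 at 37% = $37,370.00
Next $175,000 at 33% = $57,750.00
Next $165,000 at 30% = $49,500.00
Next $134,500 at 24.5% = $32,952.50
Remaining $182,210 at 19.5% = $35,530.95
Fee: $37,370.00 + $57,750.00 + $49,500.00 + $32,952.50 + $35,530.95 = $213,103.45
Referral share: 29% of $213,103.45 = $61,800.00; lead counsel retains $213,103.45 − $61,800.00 = $151,303.45.

$151,303.45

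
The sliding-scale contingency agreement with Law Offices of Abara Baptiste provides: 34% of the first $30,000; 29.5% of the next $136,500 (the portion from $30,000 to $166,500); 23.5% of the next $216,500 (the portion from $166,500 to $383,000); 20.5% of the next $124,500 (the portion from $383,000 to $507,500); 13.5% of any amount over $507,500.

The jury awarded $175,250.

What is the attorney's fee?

$52,523.75

First $30,000 at 34% = $10,200.00
Next $136,500 at 29.5% = $40,267.50
Remaining $8,750 at 23.5% = $2,056.25
Fee: $10,200.00 + $40,267.50 + $2,056.25 = $52,523.75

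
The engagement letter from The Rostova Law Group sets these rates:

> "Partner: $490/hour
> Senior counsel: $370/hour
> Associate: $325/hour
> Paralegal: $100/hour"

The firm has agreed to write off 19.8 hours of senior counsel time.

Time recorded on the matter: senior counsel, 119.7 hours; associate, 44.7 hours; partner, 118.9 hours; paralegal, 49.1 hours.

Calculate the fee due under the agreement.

Partner: 118.9 × $490 = $58,261.00
Senior counsel: 119.7 × $370 = $44,289.00
Associate: 44.7 × $325 = $14,527.50
Paralegal: 49.1 × $100 = $4,910.00
Subtotal: $121,987.50
Write-off: 19.8 × $370 = $7,326.00
Total: $121,987.50 − $7,326.00 = $114,661.50

$114,661.50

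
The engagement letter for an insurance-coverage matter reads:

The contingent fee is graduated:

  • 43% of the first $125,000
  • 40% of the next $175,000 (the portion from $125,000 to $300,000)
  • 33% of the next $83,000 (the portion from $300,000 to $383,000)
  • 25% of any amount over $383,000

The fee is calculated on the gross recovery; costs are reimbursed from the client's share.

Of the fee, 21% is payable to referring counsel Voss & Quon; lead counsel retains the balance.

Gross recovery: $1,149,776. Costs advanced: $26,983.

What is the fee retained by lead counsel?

$270,838.86

Fee base is the gross recovery, $1,149,776; costs are reimbursed separately.
First $125,000 at 43% = $53,750.00
Next $175,000 at 40% = $70,000.00
Next $83,000 at 33% = $27,390.00
Remaining $766,776 at 25% = $191,694.00
Fee: $53,750.00 + $70,000.00 + $27,390.00 + $191,694.00 = $342,834.00
Referral share: 21% of $342,834.00 = $71,995.14; lead counsel retains $342,834.00 − $71,995.14 = $270,838.86.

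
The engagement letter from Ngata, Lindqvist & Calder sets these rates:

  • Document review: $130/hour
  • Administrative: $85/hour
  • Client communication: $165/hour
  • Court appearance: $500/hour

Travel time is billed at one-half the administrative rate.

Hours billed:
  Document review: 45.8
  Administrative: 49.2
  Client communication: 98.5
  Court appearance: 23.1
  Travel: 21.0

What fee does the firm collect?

$38,831.00

Document review: 45.8 × $130 = $5,954.00
Administrative: 49.2 × $85 = $4,182.00
Client communication: 98.5 × $165 = $16,252.50
Court appearance: 23.1 × $500 = $11,550.00
Subtotal: $5,954.00 + $4,182.00 + $16,252.50 + $11,550.00 = $37,938.50
Travel: 21.0 × ($85 ÷ 2) = 21.0 × $42.50 = $892.50
Total: $37,938.50 + $892.50 = $38,831.00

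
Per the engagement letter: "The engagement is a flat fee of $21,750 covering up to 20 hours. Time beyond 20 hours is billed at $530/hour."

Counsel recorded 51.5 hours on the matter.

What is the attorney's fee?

$38,445.00

Flat fee: $21,750.00
Excess hours: 51.5 − 20 = 31.5
Overrun: 31.5 × $530 = $16,695.00
Total: $21,750.00 + $16,695.00 = $38,445.00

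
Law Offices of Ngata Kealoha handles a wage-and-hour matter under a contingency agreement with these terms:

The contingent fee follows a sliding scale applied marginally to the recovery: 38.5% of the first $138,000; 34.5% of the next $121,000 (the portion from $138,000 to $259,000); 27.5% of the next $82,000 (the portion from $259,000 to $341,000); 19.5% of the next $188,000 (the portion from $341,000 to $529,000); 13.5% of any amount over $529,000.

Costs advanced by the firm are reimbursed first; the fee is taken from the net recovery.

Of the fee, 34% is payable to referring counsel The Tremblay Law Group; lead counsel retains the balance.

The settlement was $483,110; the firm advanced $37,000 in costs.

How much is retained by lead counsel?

Fee base (net of costs): $483,110 − $37,000 = $446,110
First $138,000 at 38.5% = $53,130.00
Next $121,000 at 34.5% = $41,745.00
Next $82,000 at 27.5% = $22,550.00
Remaining $105,110 at 19.5% = $20,496.45
Fee: $53,130.00 + $41,745.00 + $22,550.00 + $20,496.45 = $137,921.45
Referral share: 34% of $137,921.45 = $46,893.29; lead counsel retains $137,921.45 − $46,893.29 = $91,028.16.

$91,028.16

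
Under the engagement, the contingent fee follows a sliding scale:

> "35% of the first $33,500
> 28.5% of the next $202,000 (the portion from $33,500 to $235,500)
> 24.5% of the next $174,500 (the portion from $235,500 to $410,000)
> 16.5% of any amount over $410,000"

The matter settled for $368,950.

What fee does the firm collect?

$101,990.25

First $33,500 at 35% = $11,725.00
Next $202,000 at 28.5% = $57,570.00
Remaining $133,450 at 24.5% = $32,695.25
Fee: $11,725.00 + $57,570.00 + $32,695.25 = $101,990.25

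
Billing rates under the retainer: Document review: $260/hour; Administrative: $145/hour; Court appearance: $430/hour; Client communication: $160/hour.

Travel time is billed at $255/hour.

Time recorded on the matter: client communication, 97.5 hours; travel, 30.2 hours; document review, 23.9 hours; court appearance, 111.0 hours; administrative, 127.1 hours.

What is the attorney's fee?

$95,674.50

Document review: 23.9 × $260 = $6,214.00
Administrative: 127.1 × $145 = $18,429.50
Court appearance: 111.0 × $430 = $47,730.00
Client communication: 97.5 × $160 = $15,600.00
Subtotal: $6,214.00 + $18,429.50 + $47,730.00 + $15,600.00 = $87,973.50
Travel: 30.2 × $255 = $7,701.00
Total: $87,973.50 + $7,701.00 = $95,674.50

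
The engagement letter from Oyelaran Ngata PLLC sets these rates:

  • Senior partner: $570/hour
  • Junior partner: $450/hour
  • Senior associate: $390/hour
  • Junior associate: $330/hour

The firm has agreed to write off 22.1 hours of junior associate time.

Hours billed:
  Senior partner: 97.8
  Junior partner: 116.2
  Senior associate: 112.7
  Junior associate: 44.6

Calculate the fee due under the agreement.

$159,414.00

Senior partner: 97.8 × $570 = $55,746.00
Junior partner: 116.2 × $450 = $52,290.00
Senior associate: 112.7 × $390 = $43,953.00
Junior associate: 44.6 × $330 = $14,718.00
Subtotal: $166,707.00
Write-off: 22.1 × $330 = $7,293.00
Total: $166,707.00 − $7,293.00 = $159,414.00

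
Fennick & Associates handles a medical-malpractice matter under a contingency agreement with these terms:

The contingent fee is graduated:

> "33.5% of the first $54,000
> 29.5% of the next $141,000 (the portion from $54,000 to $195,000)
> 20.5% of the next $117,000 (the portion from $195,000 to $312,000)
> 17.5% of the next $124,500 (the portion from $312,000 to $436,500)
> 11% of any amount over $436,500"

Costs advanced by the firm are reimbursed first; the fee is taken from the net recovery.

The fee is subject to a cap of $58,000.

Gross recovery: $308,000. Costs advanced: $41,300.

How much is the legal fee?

Fee base (net of costs): $308,000 − $41,300 = $266,700
First $54,000 at 33.5% = $18,090.00
Next $141,000 at 29.5% = $41,595.00
Remaining $71,700 at 20.5% = $14,698.50
Fee: $18,090.00 + $41,595.00 + $14,698.50 = $74,383.50
$74,383.50 exceeds the $58,000 cap, so the fee is capped at $58,000.00.

$58,000.00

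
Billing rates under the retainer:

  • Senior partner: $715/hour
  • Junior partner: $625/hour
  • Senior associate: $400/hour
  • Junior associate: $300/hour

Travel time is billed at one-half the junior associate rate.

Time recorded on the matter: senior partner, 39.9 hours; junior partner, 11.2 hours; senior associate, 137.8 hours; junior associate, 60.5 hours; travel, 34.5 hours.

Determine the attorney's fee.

Senior partner: 39.9 × $715 = $28,528.50
Junior partner: 11.2 × $625 = $7,000.00
Senior associate: 137.8 × $400 = $55,120.00
Junior associate: 60.5 × $300 = $18,150.00
Subtotal: $28,528.50 + $7,000.00 + $55,120.00 + $18,150.00 = $108,798.50
Travel: 34.5 × ($300 ÷ 2) = 34.5 × $150.00 = $5,175.00
Total: $108,798.50 + $5,175.00 = $113,973.50

$113,973.50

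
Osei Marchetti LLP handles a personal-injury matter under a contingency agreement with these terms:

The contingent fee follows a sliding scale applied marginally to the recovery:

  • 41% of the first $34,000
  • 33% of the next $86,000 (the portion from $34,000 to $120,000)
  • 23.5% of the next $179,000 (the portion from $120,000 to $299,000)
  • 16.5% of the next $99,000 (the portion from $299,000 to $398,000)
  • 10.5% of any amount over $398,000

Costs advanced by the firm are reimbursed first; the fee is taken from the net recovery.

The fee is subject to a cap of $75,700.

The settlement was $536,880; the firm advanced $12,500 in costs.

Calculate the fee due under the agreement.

$75,700.00

Fee base (net of costs): $536,880 − $12,500 = $524,380
First $34,000 at 41% = $13,940.00
Next $86,000 at 33% = $28,380.00
Next $179,000 at 23.5% = $42,065.00
Next $99,000 at 16.5% = $16,335.00
Remaining $126,380 at 10.5% = $13,269.90
Fee: $13,940.00 + $28,380.00 + $42,065.00 + $16,335.00 + $13,269.90 = $113,989.90
$113,989.90 exceeds the $75,700 cap, so the fee is capped at $75,700.00.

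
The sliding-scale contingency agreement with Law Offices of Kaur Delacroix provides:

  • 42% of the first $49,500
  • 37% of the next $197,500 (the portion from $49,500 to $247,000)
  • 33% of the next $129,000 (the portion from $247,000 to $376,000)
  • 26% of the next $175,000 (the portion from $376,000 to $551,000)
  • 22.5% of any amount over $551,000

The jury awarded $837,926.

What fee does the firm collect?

$246,493.35

First $49,500 at 42% = $20,790.00
Next $197,500 at 37% = $73,075.00
Next $129,000 at 33% = $42,570.00
Next $175,000 at 26% = $45,500.00
Remaining $286,926 at 22.5% = $64,558.35
Fee: $20,790.00 + $73,075.00 + $42,570.00 + $45,500.00 + $64,558.35 = $246,493.35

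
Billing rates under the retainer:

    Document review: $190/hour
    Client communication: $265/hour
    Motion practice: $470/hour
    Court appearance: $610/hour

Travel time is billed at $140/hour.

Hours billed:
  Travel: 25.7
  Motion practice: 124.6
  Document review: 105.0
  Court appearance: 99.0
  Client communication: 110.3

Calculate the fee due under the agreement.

Document review: 105.0 × $190 = $19,950.00
Client communication: 110.3 × $265 = $29,229.50
Motion practice: 124.6 × $470 = $58,562.00
Court appearance: 99.0 × $610 = $60,390.00
Subtotal: $19,950.00 + $29,229.50 + $58,562.00 + $60,390.00 = $168,131.50
Travel: 25.7 × $140 = $3,598.00
Total: $168,131.50 + $3,598.00 = $171,729.50

$171,729.50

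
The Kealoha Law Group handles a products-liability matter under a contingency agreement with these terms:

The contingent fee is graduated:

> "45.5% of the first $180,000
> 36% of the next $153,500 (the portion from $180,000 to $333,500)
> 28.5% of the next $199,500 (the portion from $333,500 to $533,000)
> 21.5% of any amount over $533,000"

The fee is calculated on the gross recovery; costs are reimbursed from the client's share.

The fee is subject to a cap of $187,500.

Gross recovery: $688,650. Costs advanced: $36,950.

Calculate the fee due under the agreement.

Fee base is the gross recovery, $688,650; costs are reimbursed separately.
First $180,000 at 45.5% = $81,900.00
Next $153,500 at 36% = $55,260.00
Next $199,500 at 28.5% = $56,857.50
Remaining $155,650 at 21.5% = $33,464.75
Fee: $81,900.00 + $55,260.00 + $56,857.50 + $33,464.75 = $227,482.25
$227,482.25 exceeds the $187,500 cap, so the fee is capped at $187,500.00.

$187,500.00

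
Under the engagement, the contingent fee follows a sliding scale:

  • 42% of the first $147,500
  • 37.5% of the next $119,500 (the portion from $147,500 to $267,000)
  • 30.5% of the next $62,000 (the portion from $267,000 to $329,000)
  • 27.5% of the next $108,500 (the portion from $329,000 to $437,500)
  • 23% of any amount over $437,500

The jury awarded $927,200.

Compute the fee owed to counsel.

First $147,500 at 42% = $61,950.00
Next $119,500 at 37.5% = $44,812.50
Next $62,000 at 30.5% = $18,910.00
Next $108,500 at 27.5% = $29,837.50
Remaining $489,700 at 23% = $112,631.00
Fee: $61,950.00 + $44,812.50 + $18,910.00 + $29,837.50 + $112,631.00 = $268,141.00

$268,141.00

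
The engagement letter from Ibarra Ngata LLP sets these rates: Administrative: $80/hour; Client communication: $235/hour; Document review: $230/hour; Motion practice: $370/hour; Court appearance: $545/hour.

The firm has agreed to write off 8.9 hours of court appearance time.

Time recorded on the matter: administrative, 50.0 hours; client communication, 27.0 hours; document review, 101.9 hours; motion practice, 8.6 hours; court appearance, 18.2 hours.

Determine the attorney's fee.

$42,032.50

Administrative: 50.0 × $80 = $4,000.00
Client communication: 27.0 × $235 = $6,345.00
Document review: 101.9 × $230 = $23,437.00
Motion practice: 8.6 × $370 = $3,182.00
Court appearance: 18.2 × $545 = $9,919.00
Subtotal: $46,883.00
Write-off: 8.9 × $545 = $4,850.50
Total: $46,883.00 − $4,850.50 = $42,032.50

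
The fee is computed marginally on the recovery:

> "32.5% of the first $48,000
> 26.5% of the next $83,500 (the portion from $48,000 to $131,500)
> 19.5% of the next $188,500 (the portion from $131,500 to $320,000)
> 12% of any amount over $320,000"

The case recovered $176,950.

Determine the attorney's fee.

$46,590.25

First $48,000 at 32.5% = $15,600.00
Next $83,500 at 26.5% = $22,127.50
Remaining $45,450 at 19.5% = $8,862.75
Fee: $15,600.00 + $22,127.50 + $8,862.75 = $46,590.25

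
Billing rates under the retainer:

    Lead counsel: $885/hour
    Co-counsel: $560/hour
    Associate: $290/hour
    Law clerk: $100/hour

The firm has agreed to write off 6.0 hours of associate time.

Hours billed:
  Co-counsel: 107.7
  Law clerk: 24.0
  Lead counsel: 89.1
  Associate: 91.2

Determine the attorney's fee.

$166,273.50

Lead counsel: 89.1 × $885 = $78,853.50
Co-counsel: 107.7 × $560 = $60,312.00
Associate: 91.2 × $290 = $26,448.00
Law clerk: 24.0 × $100 = $2,400.00
Subtotal: $168,013.50
Write-off: 6.0 × $290 = $1,740.00
Total: $168,013.50 − $1,740.00 = $166,273.50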